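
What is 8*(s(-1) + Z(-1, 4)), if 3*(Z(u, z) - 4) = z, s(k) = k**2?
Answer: 152/3 ≈ 50.667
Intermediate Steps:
Z(u, z) = 4 + z/3
8*(s(-1) + Z(-1, 4)) = 8*((-1)**2 + (4 + (1/3)*4)) = 8*(1 + (4 + 4/3)) = 8*(1 + 16/3) = 8*(19/3) = 152/3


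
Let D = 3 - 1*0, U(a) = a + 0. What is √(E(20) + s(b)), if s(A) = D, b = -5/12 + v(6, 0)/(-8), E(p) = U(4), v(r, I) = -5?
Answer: √7 ≈ 2.6458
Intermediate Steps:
U(a) = a
E(p) = 4
b = 5/24 (b = -5/12 - 5/(-8) = -5*1/12 - 5*(-⅛) = -5/12 + 5/8 = 5/24 ≈ 0.20833)
D = 3 (D = 3 + 0 = 3)
s(A) = 3
√(E(20) + s(b)) = √(4 + 3) = √7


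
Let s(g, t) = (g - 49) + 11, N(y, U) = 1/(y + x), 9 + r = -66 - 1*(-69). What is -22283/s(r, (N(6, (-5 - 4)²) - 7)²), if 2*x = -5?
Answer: 22283/44 ≈ 506.43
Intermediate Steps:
x = -5/2 (x = (½)*(-5) = -5/2 ≈ -2.5000)
r = -6 (r = -9 + (-66 - 1*(-69)) = -9 + (-66 + 69) = -9 + 3 = -6)
N(y, U) = 1/(-5/2 + y) (N(y, U) = 1/(y - 5/2) = 1/(-5/2 + y))
s(g, t) = -38 + g (s(g, t) = (-49 + g) + 11 = -38 + g)
-22283/s(r, (N(6, (-5 - 4)²) - 7)²) = -22283/(-38 - 6) = -22283/(-44) = -22283*(-1/44) = 22283/44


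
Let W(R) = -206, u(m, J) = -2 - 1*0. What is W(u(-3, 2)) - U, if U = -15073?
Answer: 14867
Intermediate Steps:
u(m, J) = -2 (u(m, J) = -2 + 0 = -2)
W(u(-3, 2)) - U = -206 - 1*(-15073) = -206 + 15073 = 14867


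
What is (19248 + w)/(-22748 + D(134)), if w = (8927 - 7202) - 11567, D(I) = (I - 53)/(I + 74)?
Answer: -1956448/4731503 ≈ -0.41349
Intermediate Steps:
D(I) = (-53 + I)/(74 + I)
w = -9842 (w = 1725 - 11567 = -9842)
(19248 + w)/(-22748 + D(134)) = (19248 - 9842)/(-22748 + (-53 + 134)/(74 + 134)) = 9406/(-22748 + 81/208) = 9406/(-4731503/208) = 9406*(-208/4731503) = -1956448/4731503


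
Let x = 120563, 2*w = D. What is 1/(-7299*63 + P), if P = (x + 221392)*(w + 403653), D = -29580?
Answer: 1/132973187328 ≈ 7.5203e-12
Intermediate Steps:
w = -14790 (w = (1/2)*(-29580) = -14790)
P = 132973647165 (P = (120563 + 221392)*(-14790 + 403653) = 341955*388863 = 132973647165)
1/(-7299*63 + P) = 1/(-7299*63 + 132973647165) = 1/(-459837 + 132973647165) = 1/132973187328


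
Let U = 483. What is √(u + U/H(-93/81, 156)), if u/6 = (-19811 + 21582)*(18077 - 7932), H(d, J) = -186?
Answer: 7*√8456860202/62 ≈ 10383.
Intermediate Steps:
u = 107800770 (u = 6*((-19811 + 21582)*(18077 - 7932)) = 6*(1771*10145) = 6*17966795 = 107800770)
√(u + U/H(-93/81, 156)) = √(107800770 + 483/(-186)) = √(107800770 + 483*(-1/186)) = √(107800770 - 161/62) = √(6683647579/62) = 7*√8456860202/62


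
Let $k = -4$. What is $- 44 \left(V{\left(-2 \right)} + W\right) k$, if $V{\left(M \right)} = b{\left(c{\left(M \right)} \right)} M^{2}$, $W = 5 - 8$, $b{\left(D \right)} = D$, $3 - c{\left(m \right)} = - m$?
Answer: $176$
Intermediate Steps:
$c{\left(m \right)} = 3 + m$ ($c{\left(m \right)} = 3 - - m = 3 + m$)
$W = -3$ ($W = 5 - 8 = -3$)
$V{\left(M \right)} = M^{2} \left(3 + M\right)$ ($V{\left(M \right)} = \left(3 + M\right) M^{2} = M^{2} \left(3 + M\right)$)
$- 44 \left(V{\left(-2 \right)} + W\right) k = - 44 \left(\left(-2\right)^{2} \left(3 - 2\right) - 3\right) \left(-4\right) = - 44 \left(4 \cdot 1 - 3\right) \left(-4\right) = - 44 \left(4 - 3\right) \left(-4\right) = \left(-44\right) 1 \left(-4\right) = \left(-44\right) \left(-4\right) = 176$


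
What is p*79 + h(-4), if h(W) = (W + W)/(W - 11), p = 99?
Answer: 117323/15 ≈ 7821.5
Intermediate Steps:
h(W) = 2*W/(-11 + W) (h(W) = (2*W)/(-11 + W) = 2*W/(-11 + W))
p*79 + h(-4) = 99*79 + 2*(-4)/(-11 - 4) = 7821 + 2*(-4)/(-15) = 7821 + 2*(-4)*(-1/15) = 7821 + 8/15 = 117323/15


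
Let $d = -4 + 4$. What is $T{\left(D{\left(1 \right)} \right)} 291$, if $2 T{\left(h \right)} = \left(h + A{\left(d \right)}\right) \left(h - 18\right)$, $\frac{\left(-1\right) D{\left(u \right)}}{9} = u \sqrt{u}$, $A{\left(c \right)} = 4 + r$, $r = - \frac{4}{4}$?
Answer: $23571$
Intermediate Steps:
$r = -1$ ($r = \left(-4\right) \frac{1}{4} = -1$)
$d = 0$
$A{\left(c \right)} = 3$ ($A{\left(c \right)} = 4 - 1 = 3$)
$D{\left(u \right)} = - 9 u^{\frac{3}{2}}$ ($D{\left(u \right)} = - 9 u \sqrt{u} = - 9 u^{\frac{3}{2}}$)
$T{\left(h \right)} = \frac{\left(-18 + h\right) \left(3 + h\right)}{2}$ ($T{\left(h \right)} = \frac{\left(h + 3\right) \left(h - 18\right)}{2} = \frac{\left(3 + h\right) \left(-18 + h\right)}{2} = \frac{\left(-18 + h\right) \left(3 + h\right)}{2}$)
$T{\left(D{\left(1 \right)} \right)} 291 = \left(-27 + \frac{\left(- 9 \cdot 1^{\frac{3}{2}}\right)^{2}}{2} - \frac{15 \left(- 9 \cdot 1^{\frac{3}{2}}\right)}{2}\right) 291 = \left(-27 + \frac{\left(\left(-9\right) 1\right)^{2}}{2} - \frac{15 \left(\left(-9\right) 1\right)}{2}\right) 291 = \left(-27 + \frac{\left(-9\right)^{2}}{2} - - \frac{135}{2}\right) 291 = \left(-27 + \frac{1}{2} \cdot 81 + \frac{135}{2}\right) 291 = \left(-27 + \frac{81}{2} + \frac{135}{2}\right) 291 = 81 \cdot 291 = 23571$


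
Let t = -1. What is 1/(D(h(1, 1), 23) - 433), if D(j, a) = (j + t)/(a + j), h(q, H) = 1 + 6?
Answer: -5/2164 ≈ -0.0023105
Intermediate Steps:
h(q, H) = 7
D(j, a) = (-1 + j)/(a + j) (D(j, a) = (j - 1)/(a + j) = (-1 + j)/(a + j))
1/(D(h(1, 1), 23) - 433) = 1/((-1 + 7)/(23 + 7) - 433) = 1/(6/30 - 433) = 1/((1/30)*6 - 433) = 1/(1/5 - 433) = 1/(-2164/5) = -5/2164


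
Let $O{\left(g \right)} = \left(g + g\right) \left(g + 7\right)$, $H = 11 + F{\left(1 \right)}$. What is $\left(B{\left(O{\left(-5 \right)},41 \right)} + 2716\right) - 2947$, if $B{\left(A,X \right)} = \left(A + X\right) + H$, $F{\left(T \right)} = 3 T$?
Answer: $-196$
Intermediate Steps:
$H = 14$ ($H = 11 + 3 \cdot 1 = 11 + 3 = 14$)
$O{\left(g \right)} = 2 g \left(7 + g\right)$
$B{\left(A,X \right)} = 14 + A + X$ ($B{\left(A,X \right)} = \left(A + X\right) + 14 = 14 + A + X$)
$\left(B{\left(O{\left(-5 \right)},41 \right)} + 2716\right) - 2947 = \left(\left(14 + 2 \left(-5\right) \left(7 - 5\right) + 41\right) + 2716\right) - 2947 = \left(\left(14 + 2 \left(-5\right) 2 + 41\right) + 2716\right) - 2947 = \left(\left(14 - 20 + 41\right) + 2716\right) - 2947 = \left(35 + 2716\right) - 2947 = 2751 - 2947 = -196$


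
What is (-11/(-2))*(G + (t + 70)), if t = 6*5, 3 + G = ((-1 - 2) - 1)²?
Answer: 1243/2 ≈ 621.50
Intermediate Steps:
G = 13 (G = -3 + ((-1 - 2) - 1)² = -3 + (-3 - 1)² = -3 + (-4)² = -3 + 16 = 13)
t = 30
(-11/(-2))*(G + (t + 70)) = (-11/(-2))*(13 + (30 + 70)) = (-11*(-½))*(13 + 100) = (11/2)*113 = 1243/2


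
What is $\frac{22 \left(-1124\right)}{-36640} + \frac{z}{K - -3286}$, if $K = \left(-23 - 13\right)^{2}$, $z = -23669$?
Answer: $- \frac{47120529}{10492780} \approx -4.4908$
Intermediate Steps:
$K = 1296$ ($K = \left(-36\right)^{2} = 1296$)
$\frac{22 \left(-1124\right)}{-36640} + \frac{z}{K - -3286} = \frac{22 \left(-1124\right)}{-36640} - \frac{23669}{1296 - -3286} = \left(-24728\right) \left(- \frac{1}{36640}\right) - \frac{23669}{1296 + 3286} = \frac{3091}{4580} - \frac{23669}{4582} = - \frac{47120529}{10492780}$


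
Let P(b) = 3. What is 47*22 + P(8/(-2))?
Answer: 1037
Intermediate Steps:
47*22 + P(8/(-2)) = 47*22 + 3 = 1034 + 3 = 1037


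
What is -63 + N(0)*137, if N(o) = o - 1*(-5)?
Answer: 622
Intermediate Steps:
N(o) = 5 + o (N(o) = o + 5 = 5 + o)
-63 + N(0)*137 = -63 + (5 + 0)*137 = -63 + 5*137 = -63 + 685 = 622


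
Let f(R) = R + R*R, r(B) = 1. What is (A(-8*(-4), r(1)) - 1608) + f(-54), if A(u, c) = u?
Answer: 1286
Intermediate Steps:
f(R) = R + R²
(A(-8*(-4), r(1)) - 1608) + f(-54) = (-8*(-4) - 1608) - 54*(1 - 54) = (-4*(-8) - 1608) - 54*(-53) = (32 - 1608) + 2862 = -1576 + 2862 = 1286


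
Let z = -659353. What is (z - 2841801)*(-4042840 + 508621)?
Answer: 12373844988726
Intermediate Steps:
(z - 2841801)*(-4042840 + 508621) = (-659353 - 2841801)*(-4042840 + 508621) = -3501154*(-3534219) = 12373844988726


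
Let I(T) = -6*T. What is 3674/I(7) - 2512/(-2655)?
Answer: -1608161/18585 ≈ -86.530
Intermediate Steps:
3674/I(7) - 2512/(-2655) = 3674/((-6*7)) - 2512/(-2655) = 3674/(-42) - 2512*(-1/2655) = 3674*(-1/42) + 2512/2655 = -1837/21 + 2512/2655 = -1608161/18585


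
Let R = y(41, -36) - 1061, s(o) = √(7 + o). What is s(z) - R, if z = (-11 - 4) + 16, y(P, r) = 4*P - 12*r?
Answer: 465 + 2*√2 ≈ 467.83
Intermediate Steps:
y(P, r) = -12*r + 4*P
z = 1 (z = -15 + 16 = 1)
R = -465 (R = (-12*(-36) + 4*41) - 1061 = (432 + 164) - 1061 = 596 - 1061 = -465)
s(z) - R = √(7 + 1) - 1*(-465) = √8 + 465 = 2*√2 + 465 = 465 + 2*√2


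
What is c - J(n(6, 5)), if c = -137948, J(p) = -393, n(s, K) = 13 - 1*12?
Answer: -137555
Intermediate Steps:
n(s, K) = 1 (n(s, K) = 13 - 12 = 1)
c - J(n(6, 5)) = -137948 - 1*(-393) = -137948 + 393 = -137555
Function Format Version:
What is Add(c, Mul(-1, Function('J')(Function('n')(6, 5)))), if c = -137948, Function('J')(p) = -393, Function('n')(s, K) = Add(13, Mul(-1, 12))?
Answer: -137555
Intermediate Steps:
Function('n')(s, K) = 1 (Function('n')(s, K) = Add(13, -12) = 1)
Add(c, Mul(-1, Function('J')(Function('n')(6, 5)))) = Add(-137948, Mul(-1, -393)) = Add(-137948, 393) = -137555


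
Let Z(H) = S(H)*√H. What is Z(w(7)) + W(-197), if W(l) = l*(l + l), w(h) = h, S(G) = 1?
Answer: 77618 + √7 ≈ 77621.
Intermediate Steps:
Z(H) = √H (Z(H) = 1*√H = √H)
W(l) = 2*l² (W(l) = l*(2*l) = 2*l²)
Z(w(7)) + W(-197) = √7 + 2*(-197)² = √7 + 2*38809 = √7 + 77618 = 77618 + √7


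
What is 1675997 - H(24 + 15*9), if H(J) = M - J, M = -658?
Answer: 1676814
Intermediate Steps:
H(J) = -658 - J
1675997 - H(24 + 15*9) = 1675997 - (-658 - (24 + 15*9)) = 1675997 - (-658 - (24 + 135)) = 1675997 - (-658 - 1*159) = 1675997 - (-658 - 159) = 1675997 - 1*(-817) = 1675997 + 817 = 1676814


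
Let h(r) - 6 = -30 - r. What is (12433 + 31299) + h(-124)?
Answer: 43832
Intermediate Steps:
h(r) = -24 - r (h(r) = 6 + (-30 - r) = -24 - r)
(12433 + 31299) + h(-124) = (12433 + 31299) + (-24 - 1*(-124)) = 43732 + (-24 + 124) = 43732 + 100 = 43832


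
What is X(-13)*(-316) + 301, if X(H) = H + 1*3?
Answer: 3461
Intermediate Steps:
X(H) = 3 + H (X(H) = H + 3 = 3 + H)
X(-13)*(-316) + 301 = (3 - 13)*(-316) + 301 = -10*(-316) + 301 = 3160 + 301 = 3461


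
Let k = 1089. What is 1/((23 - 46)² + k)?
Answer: 1/1618 ≈ 0.00061805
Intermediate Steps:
1/((23 - 46)² + k) = 1/((23 - 46)² + 1089) = 1/((-23)² + 1089) = 1/(529 + 1089) = 1/1618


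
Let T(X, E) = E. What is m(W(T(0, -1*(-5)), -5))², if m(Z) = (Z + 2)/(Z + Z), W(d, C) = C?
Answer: 9/100 ≈ 0.090000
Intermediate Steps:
m(Z) = (2 + Z)/(2*Z) (m(Z) = (2 + Z)/((2*Z)) = (2 + Z)*(1/(2*Z)) = (2 + Z)/(2*Z))
m(W(T(0, -1*(-5)), -5))² = ((½)*(2 - 5)/(-5))² = ((½)*(-⅕)*(-3))² = (3/10)² = 9/100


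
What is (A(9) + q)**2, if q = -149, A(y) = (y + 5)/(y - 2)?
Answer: 21609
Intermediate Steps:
A(y) = (5 + y)/(-2 + y)
(A(9) + q)**2 = ((5 + 9)/(-2 + 9) - 149)**2 = (14/7 - 149)**2 = ((1/7)*14 - 149)**2 = (2 - 149)**2 = (-147)**2 = 21609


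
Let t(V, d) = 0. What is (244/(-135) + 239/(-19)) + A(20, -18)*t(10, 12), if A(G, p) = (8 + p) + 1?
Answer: -36901/2565 ≈ -14.386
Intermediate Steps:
A(G, p) = 9 + p
(244/(-135) + 239/(-19)) + A(20, -18)*t(10, 12) = (244/(-135) + 239/(-19)) + (9 - 18)*0 = (244*(-1/135) + 239*(-1/19)) - 9*0 = (-244/135 - 239/19) + 0 = -36901/2565 + 0 = -36901/2565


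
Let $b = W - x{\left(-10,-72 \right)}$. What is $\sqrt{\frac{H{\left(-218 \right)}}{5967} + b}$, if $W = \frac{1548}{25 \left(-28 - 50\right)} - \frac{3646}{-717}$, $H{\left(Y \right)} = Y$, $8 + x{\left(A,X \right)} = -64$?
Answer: $\frac{\sqrt{430796307807294}}{2376855} \approx 8.7324$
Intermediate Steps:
$x{\left(A,X \right)} = -72$ ($x{\left(A,X \right)} = -8 - 64 = -72$)
$W = \frac{999964}{233025}$ ($W = \frac{1548}{25 \left(-78\right)} - - \frac{3646}{717} = \frac{1548}{-1950} + \frac{3646}{717} = 1548 \left(- \frac{1}{1950}\right) + \frac{3646}{717} = - \frac{258}{325} + \frac{3646}{717} = \frac{999964}{233025} \approx 4.2912$)
$b = \frac{17777764}{233025}$ ($b = \frac{999964}{233025} - -72 = \frac{999964}{233025} + 72 = \frac{17777764}{233025} \approx 76.291$)
$\sqrt{\frac{H{\left(-218 \right)}}{5967} + b} = \sqrt{- \frac{218}{5967} + \frac{17777764}{233025}} = \sqrt{\frac{2718695342}{35652825}} = \frac{\sqrt{430796307807294}}{2376855}$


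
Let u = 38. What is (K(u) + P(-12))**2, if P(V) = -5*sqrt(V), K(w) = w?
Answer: 1144 - 760*I*sqrt(3) ≈ 1144.0 - 1316.4*I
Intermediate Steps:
(K(u) + P(-12))**2 = (38 - 10*I*sqrt(3))**2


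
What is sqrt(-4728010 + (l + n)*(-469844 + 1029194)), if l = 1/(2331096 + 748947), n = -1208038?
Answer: 2*I*sqrt(19784989583212197713235)/342227 ≈ 8.2202e+5*I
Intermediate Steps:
l = 1/3080043 ≈ 3.2467e-7
sqrt(-4728010 + (l + n)*(-469844 + 1029194)) = sqrt(-4728010 + (1/3080043 - 1208038)*(-469844 + 1029194)) = sqrt(-4728010 - 3720808985633/3080043*559350) = sqrt(-4728010 - 231248278457090950/342227) = sqrt(-231249896509769220/342227) = 2*I*sqrt(19784989583212197713235)/342227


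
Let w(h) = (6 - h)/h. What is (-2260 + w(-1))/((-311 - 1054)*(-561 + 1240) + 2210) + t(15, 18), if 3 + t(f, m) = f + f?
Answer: 24967142/924625 ≈ 27.002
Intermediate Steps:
t(f, m) = -3 + 2*f (t(f, m) = -3 + (f + f) = -3 + 2*f)
w(h) = (6 - h)/h
(-2260 + w(-1))/((-311 - 1054)*(-561 + 1240) + 2210) + t(15, 18) = (-2260 + (6 - 1*(-1))/(-1))/((-311 - 1054)*(-561 + 1240) + 2210) + (-3 + 2*15) = (-2260 - (6 + 1))/(-1365*679 + 2210) + (-3 + 30) = (-2260 - 1*7)/(-926835 + 2210) + 27 = (-2260 - 7)/(-924625) + 27 = -2267*(-1/924625) + 27 = 2267/924625 + 27 = 24967142/924625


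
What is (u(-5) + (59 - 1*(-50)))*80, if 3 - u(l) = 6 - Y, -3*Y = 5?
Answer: 25040/3 ≈ 8346.7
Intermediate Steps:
Y = -5/3 (Y = -⅓*5 = -5/3 ≈ -1.6667)
u(l) = -14/3 (u(l) = 3 - (6 - 1*(-5/3)) = 3 - (6 + 5/3) = 3 - 1*23/3 = 3 - 23/3 = -14/3)
(u(-5) + (59 - 1*(-50)))*80 = (-14/3 + (59 - 1*(-50)))*80 = (-14/3 + (59 + 50))*80 = (-14/3 + 109)*80 = (313/3)*80 = 25040/3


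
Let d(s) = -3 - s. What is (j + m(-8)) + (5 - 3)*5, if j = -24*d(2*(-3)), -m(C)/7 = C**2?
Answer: -510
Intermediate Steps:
m(C) = -7*C**2
j = -72 (j = -24*(-3 - 2*(-3)) = -24*(-3 - 1*(-6)) = -24*(-3 + 6) = -24*3 = -72)
(j + m(-8)) + (5 - 3)*5 = (-72 - 7*(-8)**2) + (5 - 3)*5 = (-72 - 7*64) + 2*5 = (-72 - 448) + 10 = -520 + 10 = -510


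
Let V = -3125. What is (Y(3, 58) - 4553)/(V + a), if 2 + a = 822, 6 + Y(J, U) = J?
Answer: 4556/2305 ≈ 1.9766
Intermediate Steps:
Y(J, U) = -6 + J
a = 820 (a = -2 + 822 = 820)
(Y(3, 58) - 4553)/(V + a) = ((-6 + 3) - 4553)/(-3125 + 820) = (-3 - 4553)/(-2305) = -4556*(-1/2305) = 4556/2305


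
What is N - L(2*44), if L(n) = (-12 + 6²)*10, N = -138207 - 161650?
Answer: -300097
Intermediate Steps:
N = -299857
L(n) = 240 (L(n) = (-12 + 36)*10 = 24*10 = 240)
N - L(2*44) = -299857 - 1*240 = -299857 - 240 = -300097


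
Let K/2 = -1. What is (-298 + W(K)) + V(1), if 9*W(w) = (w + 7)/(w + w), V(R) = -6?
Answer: -10949/36 ≈ -304.14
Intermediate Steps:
K = -2 (K = 2*(-1) = -2)
W(w) = (7 + w)/(18*w) (W(w) = ((w + 7)/(w + w))/9 = ((7 + w)/((2*w)))/9 = ((7 + w)*(1/(2*w)))/9 = ((7 + w)/(2*w))/9 = (7 + w)/(18*w))
(-298 + W(K)) + V(1) = (-298 + (1/18)*(7 - 2)/(-2)) - 6 = (-298 + (1/18)*(-½)*5) - 6 = (-298 - 5/36) - 6 = -10733/36 - 6 = -10949/36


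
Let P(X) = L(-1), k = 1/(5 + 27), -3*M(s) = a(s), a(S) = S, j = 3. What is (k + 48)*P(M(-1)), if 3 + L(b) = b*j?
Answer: -4611/16 ≈ -288.19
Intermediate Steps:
M(s) = -s/3
k = 1/32 ≈ 0.031250
L(b) = -3 + 3*b (L(b) = -3 + b*3 = -3 + 3*b)
P(X) = -6 (P(X) = -3 + 3*(-1) = -3 - 3 = -6)
(k + 48)*P(M(-1)) = (1/32 + 48)*(-6) = (1537/32)*(-6) = -4611/16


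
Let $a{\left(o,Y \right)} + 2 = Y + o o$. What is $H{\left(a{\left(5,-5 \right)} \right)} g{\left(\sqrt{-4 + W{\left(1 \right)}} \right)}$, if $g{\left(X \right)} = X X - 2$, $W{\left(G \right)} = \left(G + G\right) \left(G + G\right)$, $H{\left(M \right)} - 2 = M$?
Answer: $-40$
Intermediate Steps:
$a{\left(o,Y \right)} = -2 + Y + o^{2}$ ($a{\left(o,Y \right)} = -2 + \left(Y + o o\right) = -2 + \left(Y + o^{2}\right) = -2 + Y + o^{2}$)
$H{\left(M \right)} = 2 + M$
$W{\left(G \right)} = 4 G^{2}$ ($W{\left(G \right)} = 2 G 2 G = 4 G^{2}$)
$g{\left(X \right)} = -2 + X^{2}$ ($g{\left(X \right)} = X^{2} - 2 = -2 + X^{2}$)
$H{\left(a{\left(5,-5 \right)} \right)} g{\left(\sqrt{-4 + W{\left(1 \right)}} \right)} = \left(2 - \left(7 - 25\right)\right) \left(-2 + \left(\sqrt{-4 + 4 \cdot 1^{2}}\right)^{2}\right) = \left(2 - -18\right) \left(-2 + \left(\sqrt{-4 + 4 \cdot 1}\right)^{2}\right) = \left(2 + 18\right) \left(-2 + \left(\sqrt{-4 + 4}\right)^{2}\right) = 20 \left(-2 + \left(\sqrt{0}\right)^{2}\right) = 20 \left(-2 + 0^{2}\right) = 20 \left(-2 + 0\right) = 20 \left(-2\right) = -40$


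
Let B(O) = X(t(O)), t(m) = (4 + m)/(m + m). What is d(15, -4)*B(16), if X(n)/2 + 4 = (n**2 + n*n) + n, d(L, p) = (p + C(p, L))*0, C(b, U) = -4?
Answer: 0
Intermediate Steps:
t(m) = (4 + m)/(2*m) (t(m) = (4 + m)/((2*m)) = (4 + m)*(1/(2*m)) = (4 + m)/(2*m))
d(L, p) = 0 (d(L, p) = (p - 4)*0 = (-4 + p)*0 = 0)
X(n) = -8 + 2*n + 4*n**2 (X(n) = -8 + 2*((n**2 + n*n) + n) = -8 + 2*((n**2 + n**2) + n) = -8 + 2*(2*n**2 + n) = -8 + 2*(n + 2*n**2) = -8 + (2*n + 4*n**2) = -8 + 2*n + 4*n**2)
B(O) = -8 + (4 + O)/O + (4 + O)**2/O**2 (B(O) = -8 + 2*((4 + O)/(2*O)) + 4*((4 + O)/(2*O))**2 = -8 + (4 + O)/O + 4*((4 + O)**2/(4*O**2)) = -8 + (4 + O)/O + (4 + O)**2/O**2)
d(15, -4)*B(16) = 0*(-6 + 12/16 + 16/16**2) = 0*(-6 + 12*(1/16) + 16*(1/256)) = 0*(-6 + 3/4 + 1/16) = 0*(-83/16) = 0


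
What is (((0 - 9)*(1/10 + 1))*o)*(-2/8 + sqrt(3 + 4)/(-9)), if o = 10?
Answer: 99/4 + 11*sqrt(7) ≈ 53.853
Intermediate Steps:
(((0 - 9)*(1/10 + 1))*o)*(-2/8 + sqrt(3 + 4)/(-9)) = (((0 - 9)*(1/10 + 1))*10)*(-2/8 + sqrt(3 + 4)/(-9)) = (-9*(1/10 + 1)*10)*(-2*1/8 + sqrt(7)*(-1/9)) = (-9*11/10*10)*(-1/4 - sqrt(7)/9) = (-99/10*10)*(-1/4 - sqrt(7)/9) = -99*(-1/4 - sqrt(7)/9) = 99/4 + 11*sqrt(7)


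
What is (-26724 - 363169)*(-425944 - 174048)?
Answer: 233932680856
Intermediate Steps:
(-26724 - 363169)*(-425944 - 174048) = -389893*(-599992) = 233932680856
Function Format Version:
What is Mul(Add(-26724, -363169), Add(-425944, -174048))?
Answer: 233932680856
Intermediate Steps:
Mul(Add(-26724, -363169), Add(-425944, -174048)) = Mul(-389893, -599992) = 233932680856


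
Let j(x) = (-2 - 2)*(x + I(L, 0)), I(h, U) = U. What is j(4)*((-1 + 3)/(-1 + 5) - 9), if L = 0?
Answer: 136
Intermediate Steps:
j(x) = -4*x (j(x) = (-2 - 2)*(x + 0) = -4*x)
j(4)*((-1 + 3)/(-1 + 5) - 9) = (-4*4)*((-1 + 3)/(-1 + 5) - 9) = -16*(2/4 - 9) = -16*(2*(¼) - 9) = -16*(½ - 9) = -16*(-17/2) = 136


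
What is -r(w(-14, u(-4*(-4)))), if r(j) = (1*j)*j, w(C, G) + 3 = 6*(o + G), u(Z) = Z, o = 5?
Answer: -15129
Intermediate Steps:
w(C, G) = 27 + 6*G (w(C, G) = -3 + 6*(5 + G) = -3 + (30 + 6*G) = 27 + 6*G)
r(j) = j**2 (r(j) = j*j = j**2)
-r(w(-14, u(-4*(-4)))) = -(27 + 6*(-4*(-4)))**2 = -(27 + 6*16)**2 = -(27 + 96)**2 = -1*123**2 = -1*15129 = -15129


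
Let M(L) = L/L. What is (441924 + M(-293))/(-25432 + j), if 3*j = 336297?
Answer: 441925/86667 ≈ 5.0991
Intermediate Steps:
j = 112099 (j = (⅓)*336297 = 112099)
M(L) = 1
(441924 + M(-293))/(-25432 + j) = (441924 + 1)/(-25432 + 112099) = 441925/86667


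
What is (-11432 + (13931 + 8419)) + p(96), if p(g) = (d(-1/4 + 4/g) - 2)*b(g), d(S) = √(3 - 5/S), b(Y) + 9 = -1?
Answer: 10938 - 30*√3 ≈ 10886.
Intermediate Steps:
b(Y) = -10 (b(Y) = -9 - 1 = -10)
p(g) = 20 - 10*√(3 - 5/(-¼ + 4/g)) (p(g) = (√(3 - 5/(-1/4 + 4/g)) - 2)*(-10) = (√(3 - 5/(-1*¼ + 4/g)) - 2)*(-10) = (√(3 - 5/(-¼ + 4/g)) - 2)*(-10) = (-2 + √(3 - 5/(-¼ + 4/g)))*(-10) = 20 - 10*√(3 - 5/(-¼ + 4/g)))
(-11432 + (13931 + 8419)) + p(96) = (-11432 + (13931 + 8419)) + (20 - 10*√(-48 + 23*96)/√(-16 + 96)) = (-11432 + 22350) + (20 - 10*√5*√(-48 + 2208)/20) = 10918 + (20 - 10*3*√3) = 10918 + (20 - 30*√3) = 10938 - 30*√3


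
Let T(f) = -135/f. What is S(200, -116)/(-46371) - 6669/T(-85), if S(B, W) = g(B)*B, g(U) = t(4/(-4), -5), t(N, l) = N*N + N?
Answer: -4199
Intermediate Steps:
t(N, l) = N + N**2 (t(N, l) = N**2 + N = N + N**2)
g(U) = 0 (g(U) = (4/(-4))*(1 + 4/(-4)) = (4*(-1/4))*(1 + 4*(-1/4)) = -(1 - 1) = -1*0 = 0)
S(B, W) = 0 (S(B, W) = 0*B = 0)
S(200, -116)/(-46371) - 6669/T(-85) = 0/(-46371) - 6669/((-135/(-85))) = 0*(-1/46371) - 6669/((-135*(-1/85))) = 0 - 6669/27/17 = 0 - 6669*17/27 = 0 - 4199 = -4199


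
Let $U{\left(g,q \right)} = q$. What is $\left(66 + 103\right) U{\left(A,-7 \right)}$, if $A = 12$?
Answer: $-1183$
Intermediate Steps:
$\left(66 + 103\right) U{\left(A,-7 \right)} = \left(66 + 103\right) \left(-7\right) = 169 \left(-7\right) = -1183$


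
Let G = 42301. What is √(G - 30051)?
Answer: 35*√10 ≈ 110.68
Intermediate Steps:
√(G - 30051) = √(42301 - 30051) = √12250 = 35*√10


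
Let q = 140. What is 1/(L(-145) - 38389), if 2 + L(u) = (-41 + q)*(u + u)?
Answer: -1/67101 ≈ -1.4903e-5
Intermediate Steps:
L(u) = -2 + 198*u (L(u) = -2 + (-41 + 140)*(u + u) = -2 + 99*(2*u) = -2 + 198*u)
1/(L(-145) - 38389) = 1/((-2 + 198*(-145)) - 38389) = 1/((-2 - 28710) - 38389) = 1/(-28712 - 38389) = 1/(-67101) = -1/67101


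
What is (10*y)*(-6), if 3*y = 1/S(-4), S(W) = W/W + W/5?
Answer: -100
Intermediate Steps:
S(W) = 1 + W/5 (S(W) = 1 + W*(⅕) = 1 + W/5)
y = 5/3 (y = 1/(3*(1 + (⅕)*(-4))) = 1/(3*(1 - ⅘)) = 1/(3*(⅕)) = (⅓)*5 = 5/3 ≈ 1.6667)
(10*y)*(-6) = (10*(5/3))*(-6) = (50/3)*(-6) = -100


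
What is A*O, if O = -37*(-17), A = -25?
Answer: -15725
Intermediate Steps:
O = 629
A*O = -25*629 = -15725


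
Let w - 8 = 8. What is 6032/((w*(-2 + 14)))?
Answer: 377/12 ≈ 31.417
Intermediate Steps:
w = 16 (w = 8 + 8 = 16)
6032/((w*(-2 + 14))) = 6032/((16*(-2 + 14))) = 6032/((16*12)) = 6032/192 = 6032*(1/192) = 377/12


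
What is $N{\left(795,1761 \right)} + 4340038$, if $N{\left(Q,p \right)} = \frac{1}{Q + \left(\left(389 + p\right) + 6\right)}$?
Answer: $\frac{12807452139}{2951} \approx 4.34 \cdot 10^{6}$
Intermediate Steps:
$N{\left(Q,p \right)} = \frac{1}{395 + Q + p}$ ($N{\left(Q,p \right)} = \frac{1}{Q + \left(395 + p\right)} = \frac{1}{395 + Q + p}$)
$N{\left(795,1761 \right)} + 4340038 = \frac{1}{395 + 795 + 1761} + 4340038 = \frac{1}{2951} + 4340038 = \frac{12807452139}{2951}$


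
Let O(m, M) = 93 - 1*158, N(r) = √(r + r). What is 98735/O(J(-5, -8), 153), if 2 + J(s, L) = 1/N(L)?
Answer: -1519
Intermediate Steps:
N(r) = √2*√r (N(r) = √(2*r) = √2*√r)
J(s, L) = -2 + √2/(2*√L) (J(s, L) = -2 + 1/(√2*√L) = -2 + √2/(2*√L))
O(m, M) = -65 (O(m, M) = 93 - 158 = -65)
98735/O(J(-5, -8), 153) = 98735/(-65) = 98735*(-1/65) = -1519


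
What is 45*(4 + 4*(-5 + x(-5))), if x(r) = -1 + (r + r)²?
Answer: 17100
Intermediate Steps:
x(r) = -1 + 4*r² (x(r) = -1 + (2*r)² = -1 + 4*r²)
45*(4 + 4*(-5 + x(-5))) = 45*(4 + 4*(-5 + (-1 + 4*(-5)²))) = 45*(4 + 4*(-5 + (-1 + 4*25))) = 45*(4 + 4*(-5 + (-1 + 100))) = 45*(4 + 4*(-5 + 99)) = 45*(4 + 4*94) = 45*(4 + 376) = 45*380 = 17100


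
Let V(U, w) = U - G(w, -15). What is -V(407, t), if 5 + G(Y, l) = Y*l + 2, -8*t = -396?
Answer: -2305/2 ≈ -1152.5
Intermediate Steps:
t = 99/2 (t = -⅛*(-396) = 99/2 ≈ 49.500)
G(Y, l) = -3 + Y*l (G(Y, l) = -5 + (Y*l + 2) = -5 + (2 + Y*l) = -3 + Y*l)
V(U, w) = 3 + U + 15*w (V(U, w) = U - (-3 + w*(-15)) = U - (-3 - 15*w) = U + (3 + 15*w) = 3 + U + 15*w)
-V(407, t) = -(3 + 407 + 15*(99/2)) = -(3 + 407 + 1485/2) = -1*2305/2 = -2305/2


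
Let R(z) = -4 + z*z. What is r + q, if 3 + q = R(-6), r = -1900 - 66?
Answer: -1937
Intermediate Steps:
R(z) = -4 + z²
r = -1966
q = 29 (q = -3 + (-4 + (-6)²) = -3 + (-4 + 36) = -3 + 32 = 29)
r + q = -1966 + 29 = -1937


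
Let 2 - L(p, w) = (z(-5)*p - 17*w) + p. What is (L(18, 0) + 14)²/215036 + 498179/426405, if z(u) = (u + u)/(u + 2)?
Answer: 27191380066/22923106395 ≈ 1.1862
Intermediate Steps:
z(u) = 2*u/(2 + u) (z(u) = (2*u)/(2 + u) = 2*u/(2 + u))
L(p, w) = 2 + 17*w - 13*p/3 (L(p, w) = 2 - (((2*(-5)/(2 - 5))*p - 17*w) + p) = 2 - (((2*(-5)/(-3))*p - 17*w) + p) = 2 - (((2*(-5)*(-⅓))*p - 17*w) + p) = 2 - ((10*p/3 - 17*w) + p) = 2 - ((-17*w + 10*p/3) + p) = 2 - (-17*w + 13*p/3) = 2 + (17*w - 13*p/3) = 2 + 17*w - 13*p/3)
(L(18, 0) + 14)²/215036 + 498179/426405 = ((2 + 17*0 - 13/3*18) + 14)²/215036 + 498179/426405 = ((2 + 0 - 78) + 14)²*(1/215036) + 498179*(1/426405) = (-76 + 14)²*(1/215036) + 498179/426405 = (-62)²*(1/215036) + 498179/426405 = 3844*(1/215036) + 498179/426405 = 961/53759 + 498179/426405 = 27191380066/22923106395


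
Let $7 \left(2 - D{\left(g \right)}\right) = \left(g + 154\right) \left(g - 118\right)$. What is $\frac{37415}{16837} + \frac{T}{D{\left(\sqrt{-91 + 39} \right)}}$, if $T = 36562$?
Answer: $\frac{22759536607836}{1400383952533} + \frac{4606812 i \sqrt{13}}{83173009} \approx 16.252 + 0.19971 i$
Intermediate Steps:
$D{\left(g \right)} = 2 - \frac{\left(-118 + g\right) \left(154 + g\right)}{7}$ ($D{\left(g \right)} = 2 - \frac{\left(g + 154\right) \left(g - 118\right)}{7} = 2 - \frac{\left(154 + g\right) \left(-118 + g\right)}{7} = 2 - \frac{\left(-118 + g\right) \left(154 + g\right)}{7}$)
$\frac{37415}{16837} + \frac{T}{D{\left(\sqrt{-91 + 39} \right)}} = \frac{37415}{16837} + \frac{36562}{2598 - \frac{36 \sqrt{-91 + 39}}{7} - \frac{\left(\sqrt{-91 + 39}\right)^{2}}{7}} = 37415 \cdot \frac{1}{16837} + \frac{36562}{2598 - \frac{36 \sqrt{-52}}{7} - \frac{\left(\sqrt{-52}\right)^{2}}{7}} = \frac{37415}{16837} + \frac{36562}{2598 - \frac{36 \cdot 2 i \sqrt{13}}{7} - \frac{\left(2 i \sqrt{13}\right)^{2}}{7}} = \frac{37415}{16837} + \frac{36562}{2598 - \frac{72 i \sqrt{13}}{7} - - \frac{52}{7}} = \frac{37415}{16837} + \frac{36562}{2598 - \frac{72 i \sqrt{13}}{7} + \frac{52}{7}} = \frac{37415}{16837} + \frac{36562}{\frac{18238}{7} - \frac{72 i \sqrt{13}}{7}}$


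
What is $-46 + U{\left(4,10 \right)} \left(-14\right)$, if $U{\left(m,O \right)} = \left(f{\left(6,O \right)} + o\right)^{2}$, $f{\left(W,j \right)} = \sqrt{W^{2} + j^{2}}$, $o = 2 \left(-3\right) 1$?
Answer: $-2454 + 336 \sqrt{34} \approx -494.8$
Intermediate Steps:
$o = -6$ ($o = \left(-6\right) 1 = -6$)
$U{\left(m,O \right)} = \left(-6 + \sqrt{36 + O^{2}}\right)^{2}$ ($U{\left(m,O \right)} = \left(\sqrt{6^{2} + O^{2}} - 6\right)^{2} = \left(\sqrt{36 + O^{2}} - 6\right)^{2} = \left(-6 + \sqrt{36 + O^{2}}\right)^{2}$)
$-46 + U{\left(4,10 \right)} \left(-14\right) = -46 + \left(-6 + \sqrt{36 + 10^{2}}\right)^{2} \left(-14\right) = -46 + \left(-6 + \sqrt{36 + 100}\right)^{2} \left(-14\right) = -46 + \left(-6 + \sqrt{136}\right)^{2} \left(-14\right) = -46 + \left(-6 + 2 \sqrt{34}\right)^{2} \left(-14\right) = -46 - 14 \left(-6 + 2 \sqrt{34}\right)^{2}$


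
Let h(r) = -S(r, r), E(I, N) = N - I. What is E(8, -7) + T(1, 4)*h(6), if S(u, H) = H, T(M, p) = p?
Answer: -39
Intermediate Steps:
h(r) = -r
E(8, -7) + T(1, 4)*h(6) = (-7 - 1*8) + 4*(-1*6) = (-7 - 8) + 4*(-6) = -15 - 24 = -39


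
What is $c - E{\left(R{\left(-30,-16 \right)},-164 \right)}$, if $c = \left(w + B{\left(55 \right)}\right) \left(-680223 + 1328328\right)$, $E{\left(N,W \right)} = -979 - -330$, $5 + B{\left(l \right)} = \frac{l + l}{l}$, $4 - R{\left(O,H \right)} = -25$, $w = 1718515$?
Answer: $1113776220409$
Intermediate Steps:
$R{\left(O,H \right)} = 29$ ($R{\left(O,H \right)} = 4 - -25 = 4 + 25 = 29$)
$B{\left(l \right)} = -3$ ($B{\left(l \right)} = -5 + \frac{l + l}{l} = -5 + \frac{2 l}{l} = -5 + 2 = -3$)
$E{\left(N,W \right)} = -649$ ($E{\left(N,W \right)} = -979 + 330 = -649$)
$c = 1113776219760$ ($c = \left(1718515 - 3\right) \left(-680223 + 1328328\right) = 1718512 \cdot 648105 = 1113776219760$)
$c - E{\left(R{\left(-30,-16 \right)},-164 \right)} = 1113776219760 - -649 = 1113776219760 + 649 = 1113776220409$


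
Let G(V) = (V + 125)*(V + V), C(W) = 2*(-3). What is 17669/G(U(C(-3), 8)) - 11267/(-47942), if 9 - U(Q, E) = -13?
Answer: 459981077/155044428 ≈ 2.9668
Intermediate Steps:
C(W) = -6
U(Q, E) = 22 (U(Q, E) = 9 - 1*(-13) = 9 + 13 = 22)
G(V) = 2*V*(125 + V) (G(V) = (125 + V)*(2*V) = 2*V*(125 + V))
17669/G(U(C(-3), 8)) - 11267/(-47942) = 17669/((2*22*(125 + 22))) - 11267/(-47942) = 17669/((2*22*147)) - 11267*(-1/47942) = 17669/6468 + 11267/47942 = 459981077/155044428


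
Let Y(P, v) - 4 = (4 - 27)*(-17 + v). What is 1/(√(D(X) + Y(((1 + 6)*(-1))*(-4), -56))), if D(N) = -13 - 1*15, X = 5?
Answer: √1655/1655 ≈ 0.024581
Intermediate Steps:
D(N) = -28 (D(N) = -13 - 15 = -28)
Y(P, v) = 395 - 23*v (Y(P, v) = 4 + (4 - 27)*(-17 + v) = 4 - 23*(-17 + v) = 4 + (391 - 23*v) = 395 - 23*v)
1/(√(D(X) + Y(((1 + 6)*(-1))*(-4), -56))) = 1/(√(-28 + (395 - 23*(-56)))) = 1/(√(-28 + (395 + 1288))) = 1/(√(-28 + 1683)) = 1/(√1655) = √1655/1655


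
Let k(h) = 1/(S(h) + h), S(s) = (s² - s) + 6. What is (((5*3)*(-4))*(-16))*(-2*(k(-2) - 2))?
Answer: 3648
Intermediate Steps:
S(s) = 6 + s² - s
k(h) = 1/(6 + h²) (k(h) = 1/((6 + h² - h) + h) = 1/(6 + h²))
(((5*3)*(-4))*(-16))*(-2*(k(-2) - 2)) = (((5*3)*(-4))*(-16))*(-2*(1/(6 + (-2)²) - 2)) = ((15*(-4))*(-16))*(-2*(1/(6 + 4) - 2)) = (-60*(-16))*(-2*(1/10 - 2)) = 960*(-2*(⅒ - 2)) = 960*(-2*(-19/10)) = 960*(19/5) = 3648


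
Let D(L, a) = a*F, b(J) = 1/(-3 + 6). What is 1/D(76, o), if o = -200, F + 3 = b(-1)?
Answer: 3/1600 ≈ 0.0018750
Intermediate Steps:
b(J) = 1/3
F = -8/3 (F = -3 + 1/3 = -8/3 ≈ -2.6667)
D(L, a) = -8*a/3 (D(L, a) = a*(-8/3) = -8*a/3)
1/D(76, o) = 1/(-8/3*(-200)) = 1/(1600/3) = 3/1600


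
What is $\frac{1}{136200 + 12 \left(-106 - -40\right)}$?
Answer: $\frac{1}{135408} \approx 7.3851 \cdot 10^{-6}$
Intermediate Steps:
$\frac{1}{136200 + 12 \left(-106 - -40\right)} = \frac{1}{136200 + 12 \left(-106 + \left(-174 + 214\right)\right)} = \frac{1}{136200 + 12 \left(-106 + 40\right)} = \frac{1}{136200 + 12 \left(-66\right)} = \frac{1}{136200 - 792} = \frac{1}{135408}$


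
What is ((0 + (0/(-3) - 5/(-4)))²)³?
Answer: 15625/4096 ≈ 3.8147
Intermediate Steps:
((0 + (0/(-3) - 5/(-4)))²)³ = ((0 + (0*(-⅓) - 5*(-¼)))²)³ = ((0 + (0 + 5/4))²)³ = ((0 + 5/4)²)³ = ((5/4)²)³ = (25/16)³ = 15625/4096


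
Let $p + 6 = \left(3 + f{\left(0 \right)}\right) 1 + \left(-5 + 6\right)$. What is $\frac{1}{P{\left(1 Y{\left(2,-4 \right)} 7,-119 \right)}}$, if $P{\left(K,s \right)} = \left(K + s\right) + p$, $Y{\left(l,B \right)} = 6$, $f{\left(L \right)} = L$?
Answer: $- \frac{1}{79} \approx -0.012658$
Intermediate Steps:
$p = -2$ ($p = -6 + \left(\left(3 + 0\right) 1 + \left(-5 + 6\right)\right) = -6 + \left(3 \cdot 1 + 1\right) = -6 + \left(3 + 1\right) = -6 + 4 = -2$)
$P{\left(K,s \right)} = -2 + K + s$ ($P{\left(K,s \right)} = \left(K + s\right) - 2 = -2 + K + s$)
$\frac{1}{P{\left(1 Y{\left(2,-4 \right)} 7,-119 \right)}} = \frac{1}{-2 + 1 \cdot 6 \cdot 7 - 119} = \frac{1}{-2 + 6 \cdot 7 - 119} = \frac{1}{-2 + 42 - 119} = \frac{1}{-79} = - \frac{1}{79}$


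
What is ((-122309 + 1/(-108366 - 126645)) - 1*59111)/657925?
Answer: -42635695621/154619612175 ≈ -0.27575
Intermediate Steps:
((-122309 + 1/(-108366 - 126645)) - 1*59111)/657925 = ((-122309 + 1/(-235011)) - 59111)*(1/657925) = ((-122309 - 1/235011) - 59111)*(1/657925) = (-28743960400/235011 - 59111)*(1/657925) = -42635695621/235011*1/657925 = -42635695621/154619612175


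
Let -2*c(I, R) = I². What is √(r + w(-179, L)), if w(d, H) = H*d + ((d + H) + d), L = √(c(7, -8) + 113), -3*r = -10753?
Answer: √(29037 - 801*√354)/3 ≈ 39.393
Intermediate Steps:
c(I, R) = -I²/2
r = 10753/3 (r = -⅓*(-10753) = 10753/3 ≈ 3584.3)
L = √354/2 (L = √(-½*7² + 113) = √(-½*49 + 113) = √(-49/2 + 113) = √(177/2) = √354/2 ≈ 9.4074)
w(d, H) = H + 2*d + H*d (w(d, H) = H*d + ((H + d) + d) = H*d + (H + 2*d) = H + 2*d + H*d)
√(r + w(-179, L)) = √(10753/3 + (√354/2 + 2*(-179) + (√354/2)*(-179))) = √(10753/3 + (√354/2 - 358 - 179*√354/2)) = √(10753/3 + (-358 - 89*√354)) = √(9679/3 - 89*√354)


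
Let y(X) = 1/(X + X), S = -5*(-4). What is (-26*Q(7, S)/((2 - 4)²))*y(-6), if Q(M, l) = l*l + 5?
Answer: 1755/8 ≈ 219.38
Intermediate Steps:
S = 20
Q(M, l) = 5 + l² (Q(M, l) = l² + 5 = 5 + l²)
y(X) = 1/(2*X)
(-26*Q(7, S)/((2 - 4)²))*y(-6) = (-26*(5 + 20²)/((2 - 4)²))*((½)/(-6)) = (-26*(5 + 400)/((-2)²))*((½)*(-⅙)) = -10530/4*(-1/12) = -26*405/4*(-1/12) = -5265/2*(-1/12) = 1755/8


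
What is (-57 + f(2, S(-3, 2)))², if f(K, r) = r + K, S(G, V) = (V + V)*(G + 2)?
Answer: 3481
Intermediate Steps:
S(G, V) = 2*V*(2 + G) (S(G, V) = (2*V)*(2 + G) = 2*V*(2 + G))
f(K, r) = K + r
(-57 + f(2, S(-3, 2)))² = (-57 + (2 + 2*2*(2 - 3)))² = (-57 + (2 + 2*2*(-1)))² = (-57 + (2 - 4))² = (-57 - 2)² = (-59)² = 3481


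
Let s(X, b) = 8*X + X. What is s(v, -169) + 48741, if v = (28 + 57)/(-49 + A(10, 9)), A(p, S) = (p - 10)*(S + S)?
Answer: 2387544/49 ≈ 48725.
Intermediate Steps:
A(p, S) = 2*S*(-10 + p) (A(p, S) = (-10 + p)*(2*S) = 2*S*(-10 + p))
v = -85/49 (v = (28 + 57)/(-49 + 2*9*(-10 + 10)) = 85/(-49 + 2*9*0) = 85/(-49 + 0) = 85/(-49) = 85*(-1/49) = -85/49 ≈ -1.7347)
s(X, b) = 9*X
s(v, -169) + 48741 = 9*(-85/49) + 48741 = -765/49 + 48741 = 2387544/49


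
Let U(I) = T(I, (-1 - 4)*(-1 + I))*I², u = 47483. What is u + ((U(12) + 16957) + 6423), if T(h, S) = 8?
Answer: 72015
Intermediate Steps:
U(I) = 8*I²
u + ((U(12) + 16957) + 6423) = 47483 + ((8*12² + 16957) + 6423) = 47483 + ((8*144 + 16957) + 6423) = 47483 + ((1152 + 16957) + 6423) = 47483 + (18109 + 6423) = 47483 + 24532 = 72015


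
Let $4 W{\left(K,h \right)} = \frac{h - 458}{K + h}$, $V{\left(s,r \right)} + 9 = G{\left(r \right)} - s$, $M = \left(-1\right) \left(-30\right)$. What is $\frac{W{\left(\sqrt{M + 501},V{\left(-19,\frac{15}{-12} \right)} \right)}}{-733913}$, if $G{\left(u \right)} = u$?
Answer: $- \frac{62895}{21345125692} + \frac{5391 \sqrt{59}}{5336281423} \approx 4.8133 \cdot 10^{-6}$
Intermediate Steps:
$M = 30$
$V{\left(s,r \right)} = -9 + r - s$ ($V{\left(s,r \right)} = -9 + \left(r - s\right) = -9 + r - s$)
$W{\left(K,h \right)} = \frac{-458 + h}{4 \left(K + h\right)}$ ($W{\left(K,h \right)} = \frac{\left(h - 458\right) \frac{1}{K + h}}{4} = \frac{\left(-458 + h\right) \frac{1}{K + h}}{4} = \frac{\frac{1}{K + h} \left(-458 + h\right)}{4} = \frac{-458 + h}{4 \left(K + h\right)}$)
$\frac{W{\left(\sqrt{M + 501},V{\left(-19,\frac{15}{-12} \right)} \right)}}{-733913} = \frac{\frac{1}{4} \frac{1}{\sqrt{30 + 501} - \left(-10 + \frac{5}{4}\right)} \left(-458 - \left(-10 + \frac{5}{4}\right)\right)}{-733913} = \frac{-458 + \left(-9 + 15 \left(- \frac{1}{12}\right) + 19\right)}{4 \left(\sqrt{531} + \left(-9 + 15 \left(- \frac{1}{12}\right) + 19\right)\right)} \left(- \frac{1}{733913}\right) = \frac{-458 - - \frac{35}{4}}{4 \left(3 \sqrt{59} - - \frac{35}{4}\right)} \left(- \frac{1}{733913}\right) = \frac{-458 + \frac{35}{4}}{4 \left(3 \sqrt{59} + \frac{35}{4}\right)} \left(- \frac{1}{733913}\right) = \frac{1}{4} \frac{1}{\frac{35}{4} + 3 \sqrt{59}} \left(- \frac{1797}{4}\right) \left(- \frac{1}{733913}\right) = - \frac{1797}{16 \left(\frac{35}{4} + 3 \sqrt{59}\right)} \left(- \frac{1}{733913}\right) = \frac{1797}{11742608 \left(\frac{35}{4} + 3 \sqrt{59}\right)}$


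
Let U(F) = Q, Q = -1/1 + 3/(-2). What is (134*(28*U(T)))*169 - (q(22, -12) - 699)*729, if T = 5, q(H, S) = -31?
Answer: -1053050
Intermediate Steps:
Q = -5/2 (Q = -1*1 + 3*(-1/2) = -1 - 3/2 = -5/2 ≈ -2.5000)
U(F) = -5/2
(134*(28*U(T)))*169 - (q(22, -12) - 699)*729 = (134*(28*(-5/2)))*169 - (-31 - 699)*729 = (134*(-70))*169 - (-730)*729 = -9380*169 - 1*(-532170) = -1585220 + 532170 = -1053050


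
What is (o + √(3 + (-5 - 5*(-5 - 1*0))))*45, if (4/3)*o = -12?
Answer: -405 + 45*√23 ≈ -189.19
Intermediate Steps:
o = -9 (o = (¾)*(-12) = -9)
(o + √(3 + (-5 - 5*(-5 - 1*0))))*45 = (-9 + √(3 + (-5 - 5*(-5 - 1*0))))*45 = (-9 + √(3 + (-5 - 5*(-5 + 0))))*45 = (-9 + √(3 + (-5 - 5*(-5))))*45 = (-9 + √(3 + (-5 + 25)))*45 = (-9 + √(3 + 20))*45 = (-9 + √23)*45 = -405 + 45*√23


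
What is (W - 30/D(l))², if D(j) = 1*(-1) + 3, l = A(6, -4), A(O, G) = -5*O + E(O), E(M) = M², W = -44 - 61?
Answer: 14400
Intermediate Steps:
W = -105
A(O, G) = O² - 5*O (A(O, G) = -5*O + O² = O² - 5*O)
l = 6 (l = 6*(-5 + 6) = 6*1 = 6)
D(j) = 2 (D(j) = -1 + 3 = 2)
(W - 30/D(l))² = (-105 - 30/2)² = (-105 - 30*½)² = (-105 - 15)² = (-120)² = 14400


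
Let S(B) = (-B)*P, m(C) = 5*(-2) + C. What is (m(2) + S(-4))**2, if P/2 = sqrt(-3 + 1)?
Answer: 64*(1 - I*sqrt(2))**2 ≈ -64.0 - 181.02*I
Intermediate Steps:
P = 2*I*sqrt(2) (P = 2*sqrt(-3 + 1) = 2*sqrt(-2) = 2*(I*sqrt(2)) = 2*I*sqrt(2) ≈ 2.8284*I)
m(C) = -10 + C
S(B) = -2*I*B*sqrt(2) (S(B) = (-B)*(2*I*sqrt(2)) = -2*I*B*sqrt(2))
(m(2) + S(-4))**2 = ((-10 + 2) - 2*I*(-4)*sqrt(2))**2 = (-8 + 8*I*sqrt(2))**2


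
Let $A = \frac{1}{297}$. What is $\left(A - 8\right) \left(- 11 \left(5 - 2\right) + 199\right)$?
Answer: $- \frac{394250}{297} \approx -1327.4$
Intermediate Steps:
$A = \frac{1}{297} \approx 0.003367$
$\left(A - 8\right) \left(- 11 \left(5 - 2\right) + 199\right) = \left(\frac{1}{297} - 8\right) \left(- 11 \left(5 - 2\right) + 199\right) = - \frac{2375 \left(\left(-11\right) 3 + 199\right)}{297} = - \frac{2375 \left(-33 + 199\right)}{297} = \left(- \frac{2375}{297}\right) 166 = - \frac{394250}{297}$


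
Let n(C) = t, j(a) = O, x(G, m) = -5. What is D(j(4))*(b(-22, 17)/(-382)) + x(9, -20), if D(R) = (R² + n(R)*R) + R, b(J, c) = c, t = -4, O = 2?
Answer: -938/191 ≈ -4.9110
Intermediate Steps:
j(a) = 2
n(C) = -4
D(R) = R² - 3*R (D(R) = (R² - 4*R) + R = R² - 3*R)
D(j(4))*(b(-22, 17)/(-382)) + x(9, -20) = (2*(-3 + 2))*(17/(-382)) - 5 = (2*(-1))*(17*(-1/382)) - 5 = -2*(-17/382) - 5 = 17/191 - 5 = -938/191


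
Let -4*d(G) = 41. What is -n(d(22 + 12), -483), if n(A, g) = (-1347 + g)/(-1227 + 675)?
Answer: -305/92 ≈ -3.3152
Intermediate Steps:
d(G) = -41/4 (d(G) = -1/4*41 = -41/4)
n(A, g) = 449/184 - g/552 (n(A, g) = (-1347 + g)/(-552) = (-1347 + g)*(-1/552) = 449/184 - g/552)
-n(d(22 + 12), -483) = -(449/184 - 1/552*(-483)) = -(449/184 + 7/8) = -1*305/92 = -305/92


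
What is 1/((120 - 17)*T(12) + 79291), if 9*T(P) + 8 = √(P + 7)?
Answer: 712795/56452945606 - 103*√19/56452945606 ≈ 1.2618e-5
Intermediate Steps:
T(P) = -8/9 + √(7 + P)/9 (T(P) = -8/9 + √(P + 7)/9 = -8/9 + √(7 + P)/9)
1/((120 - 17)*T(12) + 79291) = 1/((120 - 17)*(-8/9 + √(7 + 12)/9) + 79291) = 1/(103*(-8/9 + √19/9) + 79291) = 1/((-824/9 + 103*√19/9) + 79291) = 1/(712795/9 + 103*√19/9)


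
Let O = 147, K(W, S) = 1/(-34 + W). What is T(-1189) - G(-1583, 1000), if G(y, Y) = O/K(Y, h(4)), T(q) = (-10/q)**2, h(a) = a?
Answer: -200751209342/1413721 ≈ -1.4200e+5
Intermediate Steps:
T(q) = 100/q**2
G(y, Y) = -4998 + 147*Y (G(y, Y) = 147/(1/(-34 + Y)) = 147*(-34 + Y) = -4998 + 147*Y)
T(-1189) - G(-1583, 1000) = 100/(-1189)**2 - (-4998 + 147*1000) = 100*(1/1413721) - (-4998 + 147000) = 100/1413721 - 1*142002 = 100/1413721 - 142002 = -200751209342/1413721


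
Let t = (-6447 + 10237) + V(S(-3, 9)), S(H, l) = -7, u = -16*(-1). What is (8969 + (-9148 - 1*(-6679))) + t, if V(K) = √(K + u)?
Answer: 10293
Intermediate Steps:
u = 16
V(K) = √(16 + K) (V(K) = √(K + 16) = √(16 + K))
t = 3793 (t = (-6447 + 10237) + √(16 - 7) = 3790 + √9 = 3790 + 3 = 3793)
(8969 + (-9148 - 1*(-6679))) + t = (8969 + (-9148 - 1*(-6679))) + 3793 = (8969 + (-9148 + 6679)) + 3793 = (8969 - 2469) + 3793 = 6500 + 3793 = 10293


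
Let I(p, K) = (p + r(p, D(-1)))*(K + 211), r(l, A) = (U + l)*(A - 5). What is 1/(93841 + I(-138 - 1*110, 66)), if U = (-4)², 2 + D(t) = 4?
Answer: 1/217937 ≈ 4.5885e-6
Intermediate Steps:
D(t) = 2 (D(t) = -2 + 4 = 2)
U = 16
r(l, A) = (-5 + A)*(16 + l) (r(l, A) = (16 + l)*(A - 5) = (16 + l)*(-5 + A) = (-5 + A)*(16 + l))
I(p, K) = (-48 - 2*p)*(211 + K) (I(p, K) = (p + (-80 - 5*p + 16*2 + 2*p))*(K + 211) = (p + (-80 - 5*p + 32 + 2*p))*(211 + K) = (p + (-48 - 3*p))*(211 + K) = (-48 - 2*p)*(211 + K))
1/(93841 + I(-138 - 1*110, 66)) = 1/(93841 + (-10128 - 422*(-138 - 1*110) + 66*(-138 - 1*110) - 3*66*(16 + (-138 - 1*110)))) = 1/(93841 + (-10128 - 422*(-138 - 110) + 66*(-138 - 110) - 3*66*(16 + (-138 - 110)))) = 1/(93841 + (-10128 - 422*(-248) + 66*(-248) - 3*66*(16 - 248))) = 1/(93841 + (-10128 + 104656 - 16368 - 3*66*(-232))) = 1/(93841 + (-10128 + 104656 - 16368 + 45936)) = 1/(93841 + 124096) = 1/217937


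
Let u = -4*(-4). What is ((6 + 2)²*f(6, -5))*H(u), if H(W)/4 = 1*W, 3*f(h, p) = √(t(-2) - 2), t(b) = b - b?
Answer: 4096*I*√2/3 ≈ 1930.9*I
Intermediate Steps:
t(b) = 0
f(h, p) = I*√2/3 (f(h, p) = √(0 - 2)/3 = √(-2)/3 = (I*√2)/3 = I*√2/3)
u = 16
H(W) = 4*W (H(W) = 4*(1*W) = 4*W)
((6 + 2)²*f(6, -5))*H(u) = ((6 + 2)²*(I*√2/3))*(4*16) = (8²*(I*√2/3))*64 = (64*(I*√2/3))*64 = (64*I*√2/3)*64 = 4096*I*√2/3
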